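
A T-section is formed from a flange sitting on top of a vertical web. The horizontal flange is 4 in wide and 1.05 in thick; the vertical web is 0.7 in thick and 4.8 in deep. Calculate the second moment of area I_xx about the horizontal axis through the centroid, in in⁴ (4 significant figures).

Split into non-overlapping primitives; take the origin at the lower-left of the bounding box.
Flange: 4 × 1.05, A = 4.2 in², y = 5.325 in, Ī = 0.385875 in⁴.
Web: 0.7 × 4.8, A = 3.36 in², y = 2.4 in, Ī = 6.4512 in⁴.
Centroid: ȳ = ΣA·y / ΣA = 4.025 in.
Transfer each piece to the horizontal axis through the centroid using Ī + A·d² with d = y − 4.025:
  flange: d = 1.3 in → contributes +7.48388 in⁴
  web: d = -1.625 in → contributes +15.3237 in⁴
Total I = 22.8076 in⁴.

I_xx ≈ 22.81 in⁴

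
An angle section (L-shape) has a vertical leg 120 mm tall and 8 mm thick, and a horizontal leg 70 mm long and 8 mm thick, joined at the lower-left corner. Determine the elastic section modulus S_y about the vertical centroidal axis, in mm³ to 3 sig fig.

Treat the section as a set of non-overlapping primitives; coordinates are from the bounding-box lower-left.
Vertical leg: 8 × 120, A = 960 mm², x = 4 mm, Ī = 5 120 mm⁴.
Horizontal leg (remainder): 62 × 8, A = 496 mm², x = 39 mm, Ī = 158 885 mm⁴.
Centroid: x̄ = ΣA·x / ΣA = 15.923 mm.
Transfer each piece to the vertical centroidal axis using Ī + A·d² with d = x − 15.923:
  vertical leg: d = -11.923 mm → contributes +141 593 mm⁴
  horizontal leg (remainder): d = 23.077 mm → contributes +423 027 mm⁴
Total I = 564 621 mm⁴.
Extreme fibre distance c = 54.077 mm; S = I/c = 10 441 mm³.

S_y ≈ 1.04 × 10⁴ mm³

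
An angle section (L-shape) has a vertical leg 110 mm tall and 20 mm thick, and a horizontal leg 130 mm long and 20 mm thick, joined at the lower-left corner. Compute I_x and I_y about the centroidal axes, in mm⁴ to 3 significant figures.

I_x ≈ 4.52 × 10⁶ mm⁴, I_y ≈ 6.94 × 10⁶ mm⁴

Break the section into simple shapes (no overlaps), measuring from the bottom-left corner of the bounding box.
Vertical leg: 20 × 110, A = 2 200 mm², y = 55 mm, Ī = 2 218 333 mm⁴.
Horizontal leg (remainder): 110 × 20, A = 2 200 mm², y = 10 mm, Ī = 73 333 mm⁴.
Centroid: ȳ = ΣA·y / ΣA = 32.5 mm.
Transfer each piece to the centroidal x-axis using Ī + A·d² with d = y − 32.5:
  vertical leg: d = 22.5 mm → contributes +3 332 083 mm⁴
  horizontal leg (remainder): d = -22.5 mm → contributes +1 187 083 mm⁴
Total I = 4 519 167 mm⁴.
For the y-axis: x̄ = 42.5 mm.
Repeating about the centroidal y-axis gives I_y = 6 939 167 mm⁴.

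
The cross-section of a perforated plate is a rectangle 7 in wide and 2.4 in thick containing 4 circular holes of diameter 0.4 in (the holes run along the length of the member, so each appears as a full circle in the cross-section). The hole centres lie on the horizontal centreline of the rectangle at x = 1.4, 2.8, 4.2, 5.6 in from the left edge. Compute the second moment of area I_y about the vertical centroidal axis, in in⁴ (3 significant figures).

Treat the section as a set of non-overlapping primitives; coordinates are from the bounding-box lower-left.
Plate: 7 × 2.4, A = 16.8 in², x = 3.5 in, Ī = 68.6 in⁴.
Hole 1 (subtracted): ⌀0.4, A = 0.12566 in², x = 1.4 in, Ī = 0.0012566 in⁴.
Hole 2 (subtracted): ⌀0.4, A = 0.12566 in², x = 2.8 in, Ī = 0.0012566 in⁴.
Hole 3 (subtracted): ⌀0.4, A = 0.12566 in², x = 4.2 in, Ī = 0.0012566 in⁴.
Hole 4 (subtracted): ⌀0.4, A = 0.12566 in², x = 5.6 in, Ī = 0.0012566 in⁴.
By symmetry the centroid is at mid-width, x̄ = 3.5 in.
Transfer each piece to the vertical centroidal axis using Ī + A·d² with d = x − 3.5:
  plate: d = 0 in → contributes +68.6 in⁴
  hole 1: d = -2.1 in → contributes −0.55543 in⁴
  hole 2: d = -0.7 in → contributes −0.062832 in⁴
  hole 3: d = 0.7 in → contributes −0.062832 in⁴
  hole 4: d = 2.1 in → contributes −0.55543 in⁴
Total I = 67.363 in⁴.

I_y ≈ 67.4 in⁴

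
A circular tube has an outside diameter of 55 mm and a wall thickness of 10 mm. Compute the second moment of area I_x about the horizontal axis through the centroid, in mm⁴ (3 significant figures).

I_x ≈ 3.76 × 10⁵ mm⁴

Split into non-overlapping primitives; take the origin at the lower-left of the bounding box.
Outer circle: ⌀55, A = 2375.8 mm², y = 27.5 mm, Ī = 449 180 mm⁴.
Bore (subtracted): ⌀35, A = 962.11 mm², y = 27.5 mm, Ī = 73 662 mm⁴.
By symmetry the centroid is at mid-height, ȳ = 27.5 mm.
All pieces are centred on the horizontal axis through the centroid, so I = ΣĪ (holes subtracted) = 375 518 mm⁴.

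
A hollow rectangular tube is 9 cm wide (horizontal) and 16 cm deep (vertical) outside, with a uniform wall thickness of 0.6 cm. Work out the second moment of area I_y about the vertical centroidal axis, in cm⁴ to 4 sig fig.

Decompose the section into non-overlapping parts with the origin at the bottom-left of its bounding rectangle.
Outer rectangle: 9 × 16, A = 144 cm², x = 4.5 cm, Ī = 972 cm⁴.
Inner void (subtracted): 7.8 × 14.8, A = 115.44 cm², x = 4.5 cm, Ī = 585.281 cm⁴.
By symmetry the centroid is at mid-width, x̄ = 4.5 cm.
All pieces are centred on the vertical centroidal axis, so I = ΣĪ (holes subtracted) = 386.719 cm⁴.

I_y ≈ 386.7 cm⁴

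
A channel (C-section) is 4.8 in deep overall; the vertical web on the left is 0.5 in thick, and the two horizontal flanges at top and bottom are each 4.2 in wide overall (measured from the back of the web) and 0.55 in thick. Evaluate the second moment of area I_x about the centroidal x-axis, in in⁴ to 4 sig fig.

Treat the section as a set of non-overlapping primitives; coordinates are from the bounding-box lower-left.
Web: 0.5 × 4.8, A = 2.4 in², y = 2.4 in, Ī = 4.608 in⁴.
Top flange (beyond web): 3.7 × 0.55, A = 2.035 in², y = 4.525 in, Ī = 0.051299 in⁴.
Bottom flange (beyond web): 3.7 × 0.55, A = 2.035 in², y = 0.275 in, Ī = 0.051299 in⁴.
By symmetry the centroid is at mid-height, ȳ = 2.4 in.
Transfer each piece to the centroidal x-axis using Ī + A·d² with d = y − 2.4:
  web: d = 0 in → contributes +4.608 in⁴
  top flange (beyond web): d = 2.125 in → contributes +9.2406 in⁴
  bottom flange (beyond web): d = -2.125 in → contributes +9.2406 in⁴
Total I = 23.0892 in⁴.

I_x ≈ 23.09 in⁴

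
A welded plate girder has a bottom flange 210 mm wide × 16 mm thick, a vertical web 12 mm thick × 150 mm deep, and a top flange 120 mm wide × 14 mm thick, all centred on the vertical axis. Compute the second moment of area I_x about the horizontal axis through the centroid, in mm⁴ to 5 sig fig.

Treat the section as a set of non-overlapping primitives; coordinates are from the bounding-box lower-left.
Bottom plate: 210 × 16, A = 3 360 mm², y = 8 mm, Ī = 71 680 mm⁴.
Web plate: 12 × 150, A = 1 800 mm², y = 91 mm, Ī = 3 375 000 mm⁴.
Top plate: 120 × 14, A = 1 680 mm², y = 173 mm, Ī = 27 440 mm⁴.
Centroid: ȳ = ΣA·y / ΣA = 70.36842 mm.
Transfer each piece to the horizontal axis through the centroid using Ī + A·d² with d = y − 70.36842:
  bottom plate: d = -62.36842 mm → contributes +13 141 475 mm⁴
  web plate: d = 20.63158 mm → contributes +4 141 192 mm⁴
  top plate: d = 102.6316 mm → contributes +17 723 285 mm⁴
Total I = 35 005 952 mm⁴.

I_x ≈ 3.5006 × 10⁷ mm⁴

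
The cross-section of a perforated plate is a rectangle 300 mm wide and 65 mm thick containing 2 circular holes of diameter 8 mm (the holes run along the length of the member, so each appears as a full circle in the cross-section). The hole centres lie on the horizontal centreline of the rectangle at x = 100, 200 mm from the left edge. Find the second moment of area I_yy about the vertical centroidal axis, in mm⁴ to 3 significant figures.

Split into non-overlapping primitives; take the origin at the lower-left of the bounding box.
Plate: 300 × 65, A = 19 500 mm², x = 150 mm, Ī = 146 250 000 mm⁴.
Hole 1 (subtracted): ⌀8, A = 50.265 mm², x = 100 mm, Ī = 201.06 mm⁴.
Hole 2 (subtracted): ⌀8, A = 50.265 mm², x = 200 mm, Ī = 201.06 mm⁴.
By symmetry the centroid is at mid-width, x̄ = 150 mm.
Transfer each piece to the vertical centroidal axis using Ī + A·d² with d = x − 150:
  plate: d = 0 mm → contributes +146 250 000 mm⁴
  hole 1: d = -50 mm → contributes −125 865 mm⁴
  hole 2: d = 50 mm → contributes −125 865 mm⁴
Total I = 145 998 270 mm⁴.

I_yy ≈ 1.46 × 10⁸ mm⁴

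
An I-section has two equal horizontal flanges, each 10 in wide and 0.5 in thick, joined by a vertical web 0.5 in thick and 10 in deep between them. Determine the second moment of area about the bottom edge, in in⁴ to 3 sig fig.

I_base ≈ 771 in⁴

Treat the section as a set of non-overlapping primitives; coordinates are from the bounding-box lower-left.
Bottom flange: 10 × 0.5, A = 5 in², y = 0.25 in, Ī = 0.10417 in⁴.
Web: 0.5 × 10, A = 5 in², y = 5.5 in, Ī = 41.667 in⁴.
Top flange: 10 × 0.5, A = 5 in², y = 10.75 in, Ī = 0.10417 in⁴.
Transfer each piece to a horizontal axis along the bottom face using Ī + A·d² with d = y − 0:
  bottom flange: d = 0.25 in → contributes +0.41667 in⁴
  web: d = 5.5 in → contributes +192.92 in⁴
  top flange: d = 10.75 in → contributes +577.92 in⁴
Total I = 771.25 in⁴.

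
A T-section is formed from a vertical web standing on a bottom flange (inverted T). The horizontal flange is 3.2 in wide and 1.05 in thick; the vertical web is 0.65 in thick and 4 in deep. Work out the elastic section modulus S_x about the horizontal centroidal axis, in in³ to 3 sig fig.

S_x ≈ 3.83 in³

Decompose the section into non-overlapping parts with the origin at the bottom-left of its bounding rectangle.
Flange: 3.2 × 1.05, A = 3.36 in², y = 0.525 in, Ī = 0.3087 in⁴.
Web: 0.65 × 4, A = 2.6 in², y = 3.05 in, Ī = 3.4667 in⁴.
Centroid: ȳ = ΣA·y / ΣA = 1.6265 in.
Transfer each piece to the horizontal centroidal axis using Ī + A·d² with d = y − 1.6265:
  flange: d = -1.1015 in → contributes +4.3855 in⁴
  web: d = 1.4235 in → contributes +8.7351 in⁴
Total I = 13.121 in⁴.
Extreme fibre distance c = 3.4235 in; S = I/c = 3.8325 in³.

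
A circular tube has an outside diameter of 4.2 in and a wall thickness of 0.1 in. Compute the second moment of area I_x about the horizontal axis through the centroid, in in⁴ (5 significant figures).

I_x ≈ 2.7081 in⁴

Treat the section as a set of non-overlapping primitives; coordinates are from the bounding-box lower-left.
Outer circle: ⌀4.2, A = 13.85442 in², y = 2.1 in, Ī = 15.2745 in⁴.
Bore (subtracted): ⌀4, A = 12.56637 in², y = 2.1 in, Ī = 12.56637 in⁴.
By symmetry the centroid is at mid-height, ȳ = 2.1 in.
All pieces are centred on the horizontal axis through the centroid, so I = ΣĪ (holes subtracted) = 2.708131 in⁴.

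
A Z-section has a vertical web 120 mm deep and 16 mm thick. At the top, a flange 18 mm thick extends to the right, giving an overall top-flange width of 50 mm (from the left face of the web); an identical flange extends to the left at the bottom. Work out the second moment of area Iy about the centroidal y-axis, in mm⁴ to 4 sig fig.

Decompose the section into non-overlapping parts with the origin at the bottom-left of its bounding rectangle.
Web: 16 × 120, A = 1 920 mm², x = 42 mm, Ī = 40 960 mm⁴.
Top flange (beyond web): 34 × 18, A = 612 mm², x = 67 mm, Ī = 58 956 mm⁴.
Bottom flange (beyond web): 34 × 18, A = 612 mm², x = 17 mm, Ī = 58 956 mm⁴.
Centroid: x̄ = ΣA·x / ΣA = 42 mm.
Transfer each piece to the centroidal y-axis using Ī + A·d² with d = x − 42:
  web: d = 0 mm → contributes +40 960 mm⁴
  top flange (beyond web): d = 25 mm → contributes +441 456 mm⁴
  bottom flange (beyond web): d = -25 mm → contributes +441 456 mm⁴
Total I = 923 872 mm⁴.

Iy ≈ 9.239 × 10⁵ mm⁴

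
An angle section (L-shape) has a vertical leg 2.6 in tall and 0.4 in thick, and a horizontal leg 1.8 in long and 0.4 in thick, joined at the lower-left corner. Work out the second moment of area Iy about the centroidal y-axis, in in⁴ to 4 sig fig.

Iy ≈ 0.4002 in⁴

Split into non-overlapping primitives; take the origin at the lower-left of the bounding box.
Vertical leg: 0.4 × 2.6, A = 1.04 in², x = 0.2 in, Ī = 0.0138667 in⁴.
Horizontal leg (remainder): 1.4 × 0.4, A = 0.56 in², x = 1.1 in, Ī = 0.0914667 in⁴.
Centroid: x̄ = ΣA·x / ΣA = 0.515 in.
Transfer each piece to the centroidal y-axis using Ī + A·d² with d = x − 0.515:
  vertical leg: d = -0.315 in → contributes +0.117061 in⁴
  horizontal leg (remainder): d = 0.585 in → contributes +0.283113 in⁴
Total I = 0.400173 in⁴.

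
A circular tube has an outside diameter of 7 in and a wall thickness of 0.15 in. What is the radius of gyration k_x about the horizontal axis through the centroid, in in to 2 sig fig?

Treat the section as a set of non-overlapping primitives; coordinates are from the bounding-box lower-left.
Outer circle: ⌀7, A = 38.48 in², y = 3.5 in, Ī = 117.9 in⁴.
Bore (subtracted): ⌀6.7, A = 35.26 in², y = 3.5 in, Ī = 98.92 in⁴.
By symmetry the centroid is at mid-height, ȳ = 3.5 in.
All pieces are centred on the horizontal axis through the centroid, so I = ΣĪ (holes subtracted) = 18.94 in⁴.
Radius of gyration: k = √(I/A) = √(18.94 / 3.228) = 2.422 in.

k_x ≈ 2.4 in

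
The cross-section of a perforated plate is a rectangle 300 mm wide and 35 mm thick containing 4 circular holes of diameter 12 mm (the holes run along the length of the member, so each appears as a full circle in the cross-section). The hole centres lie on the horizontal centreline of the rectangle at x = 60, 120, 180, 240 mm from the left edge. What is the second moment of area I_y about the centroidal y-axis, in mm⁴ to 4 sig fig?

I_y ≈ 7.671 × 10⁷ mm⁴

Decompose the section into non-overlapping parts with the origin at the bottom-left of its bounding rectangle.
Plate: 300 × 35, A = 10 500 mm², x = 150 mm, Ī = 78 750 000 mm⁴.
Hole 1 (subtracted): ⌀12, A = 113.097 mm², x = 60 mm, Ī = 1017.88 mm⁴.
Hole 2 (subtracted): ⌀12, A = 113.097 mm², x = 120 mm, Ī = 1017.88 mm⁴.
Hole 3 (subtracted): ⌀12, A = 113.097 mm², x = 180 mm, Ī = 1017.88 mm⁴.
Hole 4 (subtracted): ⌀12, A = 113.097 mm², x = 240 mm, Ī = 1017.88 mm⁴.
By symmetry the centroid is at mid-width, x̄ = 150 mm.
Transfer each piece to the centroidal y-axis using Ī + A·d² with d = x − 150:
  plate: d = 0 mm → contributes +78 750 000 mm⁴
  hole 1: d = -90 mm → contributes −917 106 mm⁴
  hole 2: d = -30 mm → contributes −102 805 mm⁴
  hole 3: d = 30 mm → contributes −102 805 mm⁴
  hole 4: d = 90 mm → contributes −917 106 mm⁴
Total I = 76 710 176 mm⁴.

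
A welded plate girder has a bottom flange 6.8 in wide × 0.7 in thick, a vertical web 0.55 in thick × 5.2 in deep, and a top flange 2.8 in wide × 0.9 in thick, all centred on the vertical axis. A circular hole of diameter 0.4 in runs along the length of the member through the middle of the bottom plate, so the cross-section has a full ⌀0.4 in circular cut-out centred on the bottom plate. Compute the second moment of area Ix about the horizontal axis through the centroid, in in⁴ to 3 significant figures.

Break the section into simple shapes (no overlaps), measuring from the bottom-left corner of the bounding box.
Bottom plate: 6.8 × 0.7, A = 4.76 in², y = 0.35 in, Ī = 0.19437 in⁴.
Web plate: 0.55 × 5.2, A = 2.86 in², y = 3.3 in, Ī = 6.4445 in⁴.
Top plate: 2.8 × 0.9, A = 2.52 in², y = 6.35 in, Ī = 0.1701 in⁴.
Hole (subtracted): ⌀0.4, A = 0.12566 in², y = 0.35 in, Ī = 0.0012566 in⁴.
Centroid: ȳ = ΣA·y / ΣA = 2.7023 in.
Transfer each piece to the horizontal axis through the centroid using Ī + A·d² with d = y − 2.7023:
  bottom plate: d = -2.3523 in → contributes +26.534 in⁴
  web plate: d = 0.59767 in → contributes +7.4662 in⁴
  top plate: d = 3.6477 in → contributes +33.7 in⁴
  hole: d = -2.3523 in → contributes −0.69661 in⁴
Total I = 67.003 in⁴.

Ix ≈ 67.0 in⁴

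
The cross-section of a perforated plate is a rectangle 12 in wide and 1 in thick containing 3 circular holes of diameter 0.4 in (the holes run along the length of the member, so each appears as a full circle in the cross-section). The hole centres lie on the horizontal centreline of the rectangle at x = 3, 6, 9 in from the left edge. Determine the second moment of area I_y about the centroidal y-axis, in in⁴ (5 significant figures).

I_y ≈ 141.73 in⁴

Treat the section as a set of non-overlapping primitives; coordinates are from the bounding-box lower-left.
Plate: 12 × 1, A = 12 in², x = 6 in, Ī = 144 in⁴.
Hole 1 (subtracted): ⌀0.4, A = 0.1256637 in², x = 3 in, Ī = 0.001256637 in⁴.
Hole 2 (subtracted): ⌀0.4, A = 0.1256637 in², x = 6 in, Ī = 0.001256637 in⁴.
Hole 3 (subtracted): ⌀0.4, A = 0.1256637 in², x = 9 in, Ī = 0.001256637 in⁴.
By symmetry the centroid is at mid-width, x̄ = 6 in.
Transfer each piece to the centroidal y-axis using Ī + A·d² with d = x − 6:
  plate: d = 0 in → contributes +144 in⁴
  hole 1: d = -3 in → contributes −1.13223 in⁴
  hole 2: d = 0 in → contributes −0.001256637 in⁴
  hole 3: d = 3 in → contributes −1.13223 in⁴
Total I = 141.7343 in⁴.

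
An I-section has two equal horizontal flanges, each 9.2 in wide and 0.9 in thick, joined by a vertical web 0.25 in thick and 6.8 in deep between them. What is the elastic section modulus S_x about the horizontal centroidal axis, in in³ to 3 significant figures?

S_x ≈ 58.9 in³

Break the section into simple shapes (no overlaps), measuring from the bottom-left corner of the bounding box.
Bottom flange: 9.2 × 0.9, A = 8.28 in², y = 0.45 in, Ī = 0.5589 in⁴.
Web: 0.25 × 6.8, A = 1.7 in², y = 4.3 in, Ī = 6.5507 in⁴.
Top flange: 9.2 × 0.9, A = 8.28 in², y = 8.15 in, Ī = 0.5589 in⁴.
By symmetry the centroid is at mid-height, ȳ = 4.3 in.
Transfer each piece to the horizontal centroidal axis using Ī + A·d² with d = y − 4.3:
  bottom flange: d = -3.85 in → contributes +123.29 in⁴
  web: d = 0 in → contributes +6.5507 in⁴
  top flange: d = 3.85 in → contributes +123.29 in⁴
Total I = 253.13 in⁴.
Extreme fibre distance c = 4.3 in; S = I/c = 58.867 in³.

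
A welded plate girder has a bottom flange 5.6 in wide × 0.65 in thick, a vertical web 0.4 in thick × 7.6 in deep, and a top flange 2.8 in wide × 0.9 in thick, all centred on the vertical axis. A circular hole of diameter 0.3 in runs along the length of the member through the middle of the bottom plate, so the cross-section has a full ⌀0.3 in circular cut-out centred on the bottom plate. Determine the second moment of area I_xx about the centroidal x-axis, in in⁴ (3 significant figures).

Decompose the section into non-overlapping parts with the origin at the bottom-left of its bounding rectangle.
Bottom plate: 5.6 × 0.65, A = 3.64 in², y = 0.325 in, Ī = 0.12816 in⁴.
Web plate: 0.4 × 7.6, A = 3.04 in², y = 4.45 in, Ī = 14.633 in⁴.
Top plate: 2.8 × 0.9, A = 2.52 in², y = 8.7 in, Ī = 0.1701 in⁴.
Hole (subtracted): ⌀0.3, A = 0.070686 in², y = 0.325 in, Ī = 0.00039761 in⁴.
Centroid: ȳ = ΣA·y / ΣA = 4.0104 in.
Transfer each piece to the centroidal x-axis using Ī + A·d² with d = y − 4.0104:
  bottom plate: d = -3.6854 in → contributes +49.567 in⁴
  web plate: d = 0.43962 in → contributes +15.22 in⁴
  top plate: d = 4.6896 in → contributes +55.591 in⁴
  hole: d = -3.6854 in → contributes −0.96045 in⁴
Total I = 119.42 in⁴.

I_xx ≈ 119 in⁴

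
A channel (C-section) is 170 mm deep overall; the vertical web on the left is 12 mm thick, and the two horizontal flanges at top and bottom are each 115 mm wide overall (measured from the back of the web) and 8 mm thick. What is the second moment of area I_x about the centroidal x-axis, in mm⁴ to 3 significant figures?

Treat the section as a set of non-overlapping primitives; coordinates are from the bounding-box lower-left.
Web: 12 × 170, A = 2 040 mm², y = 85 mm, Ī = 4 913 000 mm⁴.
Top flange (beyond web): 103 × 8, A = 824 mm², y = 166 mm, Ī = 4394.7 mm⁴.
Bottom flange (beyond web): 103 × 8, A = 824 mm², y = 4 mm, Ī = 4394.7 mm⁴.
By symmetry the centroid is at mid-height, ȳ = 85 mm.
Transfer each piece to the centroidal x-axis using Ī + A·d² with d = y − 85:
  web: d = 0 mm → contributes +4 913 000 mm⁴
  top flange (beyond web): d = 81 mm → contributes +5 410 659 mm⁴
  bottom flange (beyond web): d = -81 mm → contributes +5 410 659 mm⁴
Total I = 15 734 317 mm⁴.

I_x ≈ 1.57 × 10⁷ mm⁴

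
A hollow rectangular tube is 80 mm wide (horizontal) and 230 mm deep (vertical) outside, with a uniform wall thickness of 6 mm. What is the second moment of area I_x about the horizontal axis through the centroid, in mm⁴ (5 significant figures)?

Treat the section as a set of non-overlapping primitives; coordinates are from the bounding-box lower-left.
Outer rectangle: 80 × 230, A = 18 400 mm², y = 115 mm, Ī = 81 113 333 mm⁴.
Inner void (subtracted): 68 × 218, A = 14 824 mm², y = 115 mm, Ī = 58 707 981 mm⁴.
By symmetry the centroid is at mid-height, ȳ = 115 mm.
All pieces are centred on the horizontal axis through the centroid, so I = ΣĪ (holes subtracted) = 22 405 352 mm⁴.

I_x ≈ 2.2405 × 10⁷ mm⁴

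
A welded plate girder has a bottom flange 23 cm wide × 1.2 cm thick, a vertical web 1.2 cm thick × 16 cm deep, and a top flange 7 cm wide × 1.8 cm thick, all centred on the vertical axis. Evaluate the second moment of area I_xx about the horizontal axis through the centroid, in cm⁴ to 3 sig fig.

I_xx ≈ 3190 cm⁴

Split into non-overlapping primitives; take the origin at the lower-left of the bounding box.
Bottom plate: 23 × 1.2, A = 27.6 cm², y = 0.6 cm, Ī = 3.312 cm⁴.
Web plate: 1.2 × 16, A = 19.2 cm², y = 9.2 cm, Ī = 409.6 cm⁴.
Top plate: 7 × 1.8, A = 12.6 cm², y = 18.1 cm, Ī = 3.402 cm⁴.
Centroid: ȳ = ΣA·y / ΣA = 7.0919 cm.
Transfer each piece to the horizontal axis through the centroid using Ī + A·d² with d = y − 7.0919:
  bottom plate: d = -6.4919 cm → contributes +1166.5 cm⁴
  web plate: d = 2.1081 cm → contributes +494.92 cm⁴
  top plate: d = 11.008 cm → contributes +1530.2 cm⁴
Total I = 3191.7 cm⁴.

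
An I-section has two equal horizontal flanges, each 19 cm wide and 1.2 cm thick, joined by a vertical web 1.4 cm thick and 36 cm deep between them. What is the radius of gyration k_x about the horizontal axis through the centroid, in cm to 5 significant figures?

k_x ≈ 14.869 cm

Treat the section as a set of non-overlapping primitives; coordinates are from the bounding-box lower-left.
Bottom flange: 19 × 1.2, A = 22.8 cm², y = 0.6 cm, Ī = 2.736 cm⁴.
Web: 1.4 × 36, A = 50.4 cm², y = 19.2 cm, Ī = 5443.2 cm⁴.
Top flange: 19 × 1.2, A = 22.8 cm², y = 37.8 cm, Ī = 2.736 cm⁴.
By symmetry the centroid is at mid-height, ȳ = 19.2 cm.
Transfer each piece to the horizontal axis through the centroid using Ī + A·d² with d = y − 19.2:
  bottom flange: d = -18.6 cm → contributes +7890.624 cm⁴
  web: d = 0 cm → contributes +5443.2 cm⁴
  top flange: d = 18.6 cm → contributes +7890.624 cm⁴
Total I = 21224.45 cm⁴.
Radius of gyration: k = √(I/A) = √(21224.45 / 96) = 14.86903 cm.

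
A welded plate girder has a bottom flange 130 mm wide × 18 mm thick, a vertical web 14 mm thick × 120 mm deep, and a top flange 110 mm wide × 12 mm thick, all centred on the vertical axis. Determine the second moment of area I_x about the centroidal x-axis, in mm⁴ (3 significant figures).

I_x ≈ 1.80 × 10⁷ mm⁴

Treat the section as a set of non-overlapping primitives; coordinates are from the bounding-box lower-left.
Bottom plate: 130 × 18, A = 2 340 mm², y = 9 mm, Ī = 63 180 mm⁴.
Web plate: 14 × 120, A = 1 680 mm², y = 78 mm, Ī = 2 016 000 mm⁴.
Top plate: 110 × 12, A = 1 320 mm², y = 144 mm, Ī = 15 840 mm⁴.
Centroid: ȳ = ΣA·y / ΣA = 64.079 mm.
Transfer each piece to the centroidal x-axis using Ī + A·d² with d = y − 64.079:
  bottom plate: d = -55.079 mm → contributes +7 161 939 mm⁴
  web plate: d = 13.921 mm → contributes +2 341 591 mm⁴
  top plate: d = 79.921 mm → contributes +8 447 237 mm⁴
Total I = 17 950 767 mm⁴.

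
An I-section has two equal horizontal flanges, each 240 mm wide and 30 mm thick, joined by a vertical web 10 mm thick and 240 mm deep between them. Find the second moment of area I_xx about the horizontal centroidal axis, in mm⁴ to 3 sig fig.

Break the section into simple shapes (no overlaps), measuring from the bottom-left corner of the bounding box.
Bottom flange: 240 × 30, A = 7 200 mm², y = 15 mm, Ī = 540 000 mm⁴.
Web: 10 × 240, A = 2 400 mm², y = 150 mm, Ī = 11 520 000 mm⁴.
Top flange: 240 × 30, A = 7 200 mm², y = 285 mm, Ī = 540 000 mm⁴.
By symmetry the centroid is at mid-height, ȳ = 150 mm.
Transfer each piece to the horizontal centroidal axis using Ī + A·d² with d = y − 150:
  bottom flange: d = -135 mm → contributes +131 760 000 mm⁴
  web: d = 0 mm → contributes +11 520 000 mm⁴
  top flange: d = 135 mm → contributes +131 760 000 mm⁴
Total I = 275 040 000 mm⁴.

I_xx ≈ 2.75 × 10⁸ mm⁴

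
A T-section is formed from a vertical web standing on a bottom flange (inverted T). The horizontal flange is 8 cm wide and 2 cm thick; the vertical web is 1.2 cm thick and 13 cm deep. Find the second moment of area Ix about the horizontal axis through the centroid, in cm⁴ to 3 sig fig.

Ix ≈ 669 cm⁴

Break the section into simple shapes (no overlaps), measuring from the bottom-left corner of the bounding box.
Flange: 8 × 2, A = 16 cm², y = 1 cm, Ī = 5.3333 cm⁴.
Web: 1.2 × 13, A = 15.6 cm², y = 8.5 cm, Ī = 219.7 cm⁴.
Centroid: ȳ = ΣA·y / ΣA = 4.7025 cm.
Transfer each piece to the horizontal axis through the centroid using Ī + A·d² with d = y − 4.7025:
  flange: d = -3.7025 cm → contributes +224.67 cm⁴
  web: d = 3.7975 cm → contributes +444.66 cm⁴
Total I = 669.34 cm⁴.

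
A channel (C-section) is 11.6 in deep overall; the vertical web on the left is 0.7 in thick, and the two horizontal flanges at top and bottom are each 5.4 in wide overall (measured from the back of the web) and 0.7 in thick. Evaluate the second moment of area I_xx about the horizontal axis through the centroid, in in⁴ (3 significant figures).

Treat the section as a set of non-overlapping primitives; coordinates are from the bounding-box lower-left.
Web: 0.7 × 11.6, A = 8.12 in², y = 5.8 in, Ī = 91.052 in⁴.
Top flange (beyond web): 4.7 × 0.7, A = 3.29 in², y = 11.25 in, Ī = 0.13434 in⁴.
Bottom flange (beyond web): 4.7 × 0.7, A = 3.29 in², y = 0.35 in, Ī = 0.13434 in⁴.
By symmetry the centroid is at mid-height, ȳ = 5.8 in.
Transfer each piece to the horizontal axis through the centroid using Ī + A·d² with d = y − 5.8:
  web: d = 0 in → contributes +91.052 in⁴
  top flange (beyond web): d = 5.45 in → contributes +97.856 in⁴
  bottom flange (beyond web): d = -5.45 in → contributes +97.856 in⁴
Total I = 286.76 in⁴.

I_xx ≈ 287 in⁴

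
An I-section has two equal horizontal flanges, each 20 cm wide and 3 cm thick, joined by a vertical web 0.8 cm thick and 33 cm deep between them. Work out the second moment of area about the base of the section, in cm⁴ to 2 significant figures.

I_base ≈ 9.7 × 10⁴ cm⁴

Decompose the section into non-overlapping parts with the origin at the bottom-left of its bounding rectangle.
Bottom flange: 20 × 3, A = 60 cm², y = 1.5 cm, Ī = 45 cm⁴.
Web: 0.8 × 33, A = 26.4 cm², y = 19.5 cm, Ī = 2 396 cm⁴.
Top flange: 20 × 3, A = 60 cm², y = 37.5 cm, Ī = 45 cm⁴.
Transfer each piece to a horizontal axis along the bottom face using Ī + A·d² with d = y − 0:
  bottom flange: d = 1.5 cm → contributes +180 cm⁴
  web: d = 19.5 cm → contributes +12 434 cm⁴
  top flange: d = 37.5 cm → contributes +84 420 cm⁴
Total I = 97 034 cm⁴.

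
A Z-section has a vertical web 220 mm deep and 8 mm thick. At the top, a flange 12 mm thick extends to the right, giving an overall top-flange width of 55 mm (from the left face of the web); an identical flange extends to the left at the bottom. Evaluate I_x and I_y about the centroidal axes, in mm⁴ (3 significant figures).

I_x ≈ 1.93 × 10⁷ mm⁴, I_y ≈ 1.07 × 10⁶ mm⁴

Split into non-overlapping primitives; take the origin at the lower-left of the bounding box.
Web: 8 × 220, A = 1 760 mm², y = 110 mm, Ī = 7 098 667 mm⁴.
Top flange (beyond web): 47 × 12, A = 564 mm², y = 214 mm, Ī = 6 768 mm⁴.
Bottom flange (beyond web): 47 × 12, A = 564 mm², y = 6 mm, Ī = 6 768 mm⁴.
Centroid: ȳ = ΣA·y / ΣA = 110 mm.
Transfer each piece to the centroidal x-axis using Ī + A·d² with d = y − 110:
  web: d = 0 mm → contributes +7 098 667 mm⁴
  top flange (beyond web): d = 104 mm → contributes +6 106 992 mm⁴
  bottom flange (beyond web): d = -104 mm → contributes +6 106 992 mm⁴
Total I = 19 312 651 mm⁴.
For the y-axis: x̄ = 51 mm.
Repeating about the centroidal y-axis gives I_y = 1 070 083 mm⁴.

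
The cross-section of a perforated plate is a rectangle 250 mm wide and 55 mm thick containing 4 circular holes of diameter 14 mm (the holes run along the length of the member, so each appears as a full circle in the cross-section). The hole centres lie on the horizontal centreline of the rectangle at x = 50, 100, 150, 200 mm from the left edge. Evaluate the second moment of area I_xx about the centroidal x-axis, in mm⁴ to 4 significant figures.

I_xx ≈ 3.459 × 10⁶ mm⁴

Treat the section as a set of non-overlapping primitives; coordinates are from the bounding-box lower-left.
Plate: 250 × 55, A = 13 750 mm², y = 27.5 mm, Ī = 3 466 146 mm⁴.
Hole 1 (subtracted): ⌀14, A = 153.938 mm², y = 27.5 mm, Ī = 1885.74 mm⁴.
Hole 2 (subtracted): ⌀14, A = 153.938 mm², y = 27.5 mm, Ī = 1885.74 mm⁴.
Hole 3 (subtracted): ⌀14, A = 153.938 mm², y = 27.5 mm, Ī = 1885.74 mm⁴.
Hole 4 (subtracted): ⌀14, A = 153.938 mm², y = 27.5 mm, Ī = 1885.74 mm⁴.
By symmetry the centroid is at mid-height, ȳ = 27.5 mm.
All pieces are centred on the centroidal x-axis, so I = ΣĪ (holes subtracted) = 3 458 603 mm⁴.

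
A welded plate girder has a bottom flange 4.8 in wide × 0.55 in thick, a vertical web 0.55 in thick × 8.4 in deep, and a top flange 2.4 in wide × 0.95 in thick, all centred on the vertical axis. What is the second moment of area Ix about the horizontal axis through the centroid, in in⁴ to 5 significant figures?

Break the section into simple shapes (no overlaps), measuring from the bottom-left corner of the bounding box.
Bottom plate: 4.8 × 0.55, A = 2.64 in², y = 0.275 in, Ī = 0.06655 in⁴.
Web plate: 0.55 × 8.4, A = 4.62 in², y = 4.75 in, Ī = 27.1656 in⁴.
Top plate: 2.4 × 0.95, A = 2.28 in², y = 9.425 in, Ī = 0.171475 in⁴.
Centroid: ȳ = ΣA·y / ΣA = 4.628931 in.
Transfer each piece to the horizontal axis through the centroid using Ī + A·d² with d = y − 4.628931:
  bottom plate: d = -4.353931 in → contributes +50.11227 in⁴
  web plate: d = 0.1210692 in → contributes +27.23332 in⁴
  top plate: d = 4.796069 in → contributes +52.61667 in⁴
Total I = 129.9623 in⁴.

Ix ≈ 129.96 in⁴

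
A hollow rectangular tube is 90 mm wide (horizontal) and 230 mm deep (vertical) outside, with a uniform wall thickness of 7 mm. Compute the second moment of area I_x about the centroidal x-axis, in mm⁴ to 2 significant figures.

Decompose the section into non-overlapping parts with the origin at the bottom-left of its bounding rectangle.
Outer rectangle: 90 × 230, A = 20 700 mm², y = 115 mm, Ī = 91 252 500 mm⁴.
Inner void (subtracted): 76 × 216, A = 16 416 mm², y = 115 mm, Ī = 63 825 408 mm⁴.
By symmetry the centroid is at mid-height, ȳ = 115 mm.
All pieces are centred on the centroidal x-axis, so I = ΣĪ (holes subtracted) = 27 427 092 mm⁴.

I_x ≈ 2.7 × 10⁷ mm⁴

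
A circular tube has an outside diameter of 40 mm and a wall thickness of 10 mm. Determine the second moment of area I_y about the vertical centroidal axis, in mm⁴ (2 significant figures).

Split into non-overlapping primitives; take the origin at the lower-left of the bounding box.
Outer circle: ⌀40, A = 1 257 mm², x = 20 mm, Ī = 125 664 mm⁴.
Bore (subtracted): ⌀20, A = 314.2 mm², x = 20 mm, Ī = 7 854 mm⁴.
By symmetry the centroid is at mid-width, x̄ = 20 mm.
All pieces are centred on the vertical centroidal axis, so I = ΣĪ (holes subtracted) = 117 810 mm⁴.

I_y ≈ 1.2 × 10⁵ mm⁴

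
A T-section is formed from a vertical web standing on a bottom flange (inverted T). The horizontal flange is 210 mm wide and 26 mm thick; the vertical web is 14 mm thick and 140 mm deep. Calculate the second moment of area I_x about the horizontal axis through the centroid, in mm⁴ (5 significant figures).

Break the section into simple shapes (no overlaps), measuring from the bottom-left corner of the bounding box.
Flange: 210 × 26, A = 5 460 mm², y = 13 mm, Ī = 307 580 mm⁴.
Web: 14 × 140, A = 1 960 mm², y = 96 mm, Ī = 3 201 333 mm⁴.
Centroid: ȳ = ΣA·y / ΣA = 34.92453 mm.
Transfer each piece to the horizontal axis through the centroid using Ī + A·d² with d = y − 34.92453:
  flange: d = -21.92453 mm → contributes +2 932 120 mm⁴
  web: d = 61.07547 mm → contributes +10 512 551 mm⁴
Total I = 13 444 671 mm⁴.

I_x ≈ 1.3445 × 10⁷ mm⁴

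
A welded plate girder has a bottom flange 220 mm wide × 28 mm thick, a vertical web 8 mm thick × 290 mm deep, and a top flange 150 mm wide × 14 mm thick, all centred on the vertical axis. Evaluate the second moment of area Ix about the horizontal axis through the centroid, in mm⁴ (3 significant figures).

Ix ≈ 1.80 × 10⁸ mm⁴

Treat the section as a set of non-overlapping primitives; coordinates are from the bounding-box lower-left.
Bottom plate: 220 × 28, A = 6 160 mm², y = 14 mm, Ī = 402 453 mm⁴.
Web plate: 8 × 290, A = 2 320 mm², y = 173 mm, Ī = 16 259 333 mm⁴.
Top plate: 150 × 14, A = 2 100 mm², y = 325 mm, Ī = 34 300 mm⁴.
Centroid: ȳ = ΣA·y / ΣA = 110.6 mm.
Transfer each piece to the horizontal axis through the centroid using Ī + A·d² with d = y − 110.6:
  bottom plate: d = -96.595 mm → contributes +57 879 464 mm⁴
  web plate: d = 62.405 mm → contributes +25 294 170 mm⁴
  top plate: d = 214.4 mm → contributes +96 569 841 mm⁴
Total I = 179 743 475 mm⁴.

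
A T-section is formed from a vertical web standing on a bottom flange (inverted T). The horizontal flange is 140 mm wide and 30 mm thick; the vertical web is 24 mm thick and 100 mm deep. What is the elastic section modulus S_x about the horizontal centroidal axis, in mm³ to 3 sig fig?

S_x ≈ 9.60 × 10⁴ mm³

Break the section into simple shapes (no overlaps), measuring from the bottom-left corner of the bounding box.
Flange: 140 × 30, A = 4 200 mm², y = 15 mm, Ī = 315 000 mm⁴.
Web: 24 × 100, A = 2 400 mm², y = 80 mm, Ī = 2 000 000 mm⁴.
Centroid: ȳ = ΣA·y / ΣA = 38.636 mm.
Transfer each piece to the horizontal centroidal axis using Ī + A·d² with d = y − 38.636:
  flange: d = -23.636 mm → contributes +2 661 446 mm⁴
  web: d = 41.364 mm → contributes +6 106 281 mm⁴
Total I = 8 767 727 mm⁴.
Extreme fibre distance c = 91.364 mm; S = I/c = 95 965 mm³.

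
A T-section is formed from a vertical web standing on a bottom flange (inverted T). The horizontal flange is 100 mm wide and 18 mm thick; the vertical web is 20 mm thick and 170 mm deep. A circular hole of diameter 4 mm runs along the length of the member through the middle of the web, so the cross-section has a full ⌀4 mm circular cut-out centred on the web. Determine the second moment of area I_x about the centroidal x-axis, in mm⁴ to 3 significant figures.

I_x ≈ 1.86 × 10⁷ mm⁴

Break the section into simple shapes (no overlaps), measuring from the bottom-left corner of the bounding box.
Flange: 100 × 18, A = 1 800 mm², y = 9 mm, Ī = 48 600 mm⁴.
Web: 20 × 170, A = 3 400 mm², y = 103 mm, Ī = 8 188 333 mm⁴.
Hole (subtracted): ⌀4, A = 12.566 mm², y = 103 mm, Ī = 12.566 mm⁴.
Centroid: ȳ = ΣA·y / ΣA = 70.383 mm.
Transfer each piece to the centroidal x-axis using Ī + A·d² with d = y − 70.383:
  flange: d = -61.383 mm → contributes +6 830 708 mm⁴
  web: d = 32.617 mm → contributes +11 805 550 mm⁴
  hole: d = 32.617 mm → contributes −13 382 mm⁴
Total I = 18 622 876 mm⁴.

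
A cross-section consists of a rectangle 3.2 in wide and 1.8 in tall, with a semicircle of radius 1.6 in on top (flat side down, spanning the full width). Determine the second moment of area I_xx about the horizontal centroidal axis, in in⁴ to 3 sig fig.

I_xx ≈ 8.18 in⁴

Decompose the section into non-overlapping parts with the origin at the bottom-left of its bounding rectangle.
Rectangular body: 3.2 × 1.8, A = 5.76 in², y = 0.9 in, Ī = 1.5552 in⁴.
Semicircular cap: semicircle r = 1.6, A = 4.0212 in², y = 2.4791 in, Ī = 0.7193 in⁴.
Centroid: ȳ = ΣA·y / ΣA = 1.5492 in.
Transfer each piece to the horizontal centroidal axis using Ī + A·d² with d = y − 1.5492:
  rectangular body: d = -0.64918 in → contributes +3.9827 in⁴
  semicircular cap: d = 0.92988 in → contributes +4.1964 in⁴
Total I = 8.179 in⁴.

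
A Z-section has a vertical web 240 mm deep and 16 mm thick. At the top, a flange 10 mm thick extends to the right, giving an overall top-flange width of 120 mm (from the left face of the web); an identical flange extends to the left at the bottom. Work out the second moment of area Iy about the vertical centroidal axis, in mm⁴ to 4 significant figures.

Treat the section as a set of non-overlapping primitives; coordinates are from the bounding-box lower-left.
Web: 16 × 240, A = 3 840 mm², x = 112 mm, Ī = 81 920 mm⁴.
Top flange (beyond web): 104 × 10, A = 1 040 mm², x = 172 mm, Ī = 937 387 mm⁴.
Bottom flange (beyond web): 104 × 10, A = 1 040 mm², x = 52 mm, Ī = 937 387 mm⁴.
Centroid: x̄ = ΣA·x / ΣA = 112 mm.
Transfer each piece to the vertical centroidal axis using Ī + A·d² with d = x − 112:
  web: d = 0 mm → contributes +81 920 mm⁴
  top flange (beyond web): d = 60 mm → contributes +4 681 387 mm⁴
  bottom flange (beyond web): d = -60 mm → contributes +4 681 387 mm⁴
Total I = 9 444 693 mm⁴.

Iy ≈ 9.445 × 10⁶ mm⁴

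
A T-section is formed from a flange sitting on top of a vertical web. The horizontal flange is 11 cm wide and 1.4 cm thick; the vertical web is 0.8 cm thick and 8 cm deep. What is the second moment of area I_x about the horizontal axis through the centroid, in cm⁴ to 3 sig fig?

Treat the section as a set of non-overlapping primitives; coordinates are from the bounding-box lower-left.
Flange: 11 × 1.4, A = 15.4 cm², y = 8.7 cm, Ī = 2.5153 cm⁴.
Web: 0.8 × 8, A = 6.4 cm², y = 4 cm, Ī = 34.133 cm⁴.
Centroid: ȳ = ΣA·y / ΣA = 7.3202 cm.
Transfer each piece to the horizontal axis through the centroid using Ī + A·d² with d = y − 7.3202:
  flange: d = 1.3798 cm → contributes +31.835 cm⁴
  web: d = -3.3202 cm → contributes +104.68 cm⁴
Total I = 136.52 cm⁴.

I_x ≈ 137 cm⁴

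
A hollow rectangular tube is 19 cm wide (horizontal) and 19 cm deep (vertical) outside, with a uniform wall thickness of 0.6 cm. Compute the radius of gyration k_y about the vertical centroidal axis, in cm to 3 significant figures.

Break the section into simple shapes (no overlaps), measuring from the bottom-left corner of the bounding box.
Outer rectangle: 19 × 19, A = 361 cm², x = 9.5 cm, Ī = 10 860 cm⁴.
Inner void (subtracted): 17.8 × 17.8, A = 316.84 cm², x = 9.5 cm, Ī = 8365.6 cm⁴.
By symmetry the centroid is at mid-width, x̄ = 9.5 cm.
All pieces are centred on the vertical centroidal axis, so I = ΣĪ (holes subtracted) = 2494.5 cm⁴.
Radius of gyration: k = √(I/A) = √(2494.5 / 44.16) = 7.5158 cm.

k_y ≈ 7.52 cm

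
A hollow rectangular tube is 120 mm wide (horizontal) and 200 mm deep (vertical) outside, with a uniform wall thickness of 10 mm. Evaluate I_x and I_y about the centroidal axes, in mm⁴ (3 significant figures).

I_x ≈ 3.14 × 10⁷ mm⁴, I_y ≈ 1.38 × 10⁷ mm⁴

Break the section into simple shapes (no overlaps), measuring from the bottom-left corner of the bounding box.
Outer rectangle: 120 × 200, A = 24 000 mm², y = 100 mm, Ī = 80 000 000 mm⁴.
Inner void (subtracted): 100 × 180, A = 18 000 mm², y = 100 mm, Ī = 48 600 000 mm⁴.
By symmetry the centroid is at mid-height, ȳ = 100 mm.
All pieces are centred on the centroidal x-axis, so I = ΣĪ (holes subtracted) = 31 400 000 mm⁴.
Repeating about the centroidal y-axis gives I_y = 13 800 000 mm⁴.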